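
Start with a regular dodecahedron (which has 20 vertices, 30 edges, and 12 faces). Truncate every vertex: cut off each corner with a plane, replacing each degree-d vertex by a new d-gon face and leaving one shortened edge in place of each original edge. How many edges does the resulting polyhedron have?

90

Truncation replaces each original edge-end by a new vertex, so V′ = 2E = 60.
Each original edge survives, and each old vertex of degree d contributes d new edges; summing degrees gives Σd = 2E, so E′ = E + 2E = 3E = 90.
Each original face survives and each original vertex becomes one new face: F′ = F + V = 32.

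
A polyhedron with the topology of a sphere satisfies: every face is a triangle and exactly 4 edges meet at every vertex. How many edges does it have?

Each face has 3 edges and each edge borders two faces, so 2E = 3F.
Each vertex has degree 4, so 4V = 2E and hence V = 3F/4.
Euler: V − E + F = 2 ⇒ (3F/4) − (3F/2) + F = 2.
Multiply by 8: (6 − 12 + 8)F = 16, i.e. 2F = 16.
So F = 8, E = 3·8/2 = 12, V = 3·8/4 = 6.

12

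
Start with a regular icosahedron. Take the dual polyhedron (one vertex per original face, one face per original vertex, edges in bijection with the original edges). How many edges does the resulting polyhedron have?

30

The base solid has V = 12, E = 30, F = 20.
The dual swaps V and F and preserves E: V′ = F = 20, E′ = E = 30, F′ = V = 12.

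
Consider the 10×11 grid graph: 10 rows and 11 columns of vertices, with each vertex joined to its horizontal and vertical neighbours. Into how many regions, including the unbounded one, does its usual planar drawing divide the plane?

91

The grid has V = 10·11 = 110 vertices and E = 10·10 + 11·9 = 199 edges.
F = 2 − V + E = 2 − 110 + 199 = 91.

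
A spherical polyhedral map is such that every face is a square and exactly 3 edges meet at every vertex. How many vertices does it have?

Each face has 4 edges and each edge borders two faces, so 2E = 4F.
Each vertex has degree 3, so 3V = 2E and hence V = 4F/3.
Euler: V − E + F = 2 ⇒ (4F/3) − (4F/2) + F = 2.
Multiply by 6: (8 − 12 + 6)F = 12, i.e. 2F = 12.
So F = 6, E = 4·6/2 = 12, V = 4·6/3 = 8.

8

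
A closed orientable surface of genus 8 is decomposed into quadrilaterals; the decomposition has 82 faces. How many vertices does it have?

χ = 2 − 2·8 = -14, and every face is a square so 4F = 2E.
E = 4·82/2 = 164. Then V = -14 + E − F = -14 + 164 − 82 = 68.

68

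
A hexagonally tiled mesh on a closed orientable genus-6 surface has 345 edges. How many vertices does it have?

χ = 2 − 2·6 = -10, and every face is a hexagon so 6F = 2E.
F = 2E/6 = 115. Then V = -10 + E − F = -10 + 345 − 115 = 220.

220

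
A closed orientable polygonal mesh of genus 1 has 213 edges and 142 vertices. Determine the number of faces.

71

For a closed orientable surface of genus 1, χ = 2 − 2·1 = 0.
F = 0 − V + E = 0 − 142 + 213 = 71.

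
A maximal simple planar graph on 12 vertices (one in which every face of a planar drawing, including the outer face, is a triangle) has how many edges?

In a plane triangulation 3F = 2E and V − E + F = 2, so E = 3V − 6 = 3·12 − 6 = 30.

30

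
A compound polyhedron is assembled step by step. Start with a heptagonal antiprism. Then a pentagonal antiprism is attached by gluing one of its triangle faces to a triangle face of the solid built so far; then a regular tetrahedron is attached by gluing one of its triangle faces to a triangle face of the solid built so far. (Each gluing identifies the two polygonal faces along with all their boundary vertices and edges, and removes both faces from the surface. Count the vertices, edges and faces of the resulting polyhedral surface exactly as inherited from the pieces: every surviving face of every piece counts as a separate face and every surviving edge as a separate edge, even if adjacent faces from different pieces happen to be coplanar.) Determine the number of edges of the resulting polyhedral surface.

A heptagonal antiprism: V=14, E=28, F=16.
Attach a pentagonal antiprism (V=10, E=20, F=12) along a 3-gon: merge 3 vertices and 3 edges, delete both glued faces → V=21, E=45, F=26.
Attach a regular tetrahedron (V=4, E=6, F=4) along a 3-gon: merge 3 vertices and 3 edges, delete both glued faces → V=22, E=48, F=28.
Check: V − E + F = 22 − 48 + 28 = 2.

48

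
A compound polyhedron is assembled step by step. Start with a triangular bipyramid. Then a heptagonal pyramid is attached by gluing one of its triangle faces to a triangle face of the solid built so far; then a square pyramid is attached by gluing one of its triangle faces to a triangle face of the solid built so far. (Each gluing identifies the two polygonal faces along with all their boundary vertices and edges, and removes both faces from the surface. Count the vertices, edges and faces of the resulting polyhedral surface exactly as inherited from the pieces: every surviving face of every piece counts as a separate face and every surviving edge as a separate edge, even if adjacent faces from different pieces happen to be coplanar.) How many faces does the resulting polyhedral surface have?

15

A triangular bipyramid: V=5, E=9, F=6.
Attach a heptagonal pyramid (V=8, E=14, F=8) along a 3-gon: merge 3 vertices and 3 edges, delete both glued faces → V=10, E=20, F=12.
Attach a square pyramid (V=5, E=8, F=5) along a 3-gon: merge 3 vertices and 3 edges, delete both glued faces → V=12, E=25, F=15.
Check: V − E + F = 12 − 25 + 15 = 2.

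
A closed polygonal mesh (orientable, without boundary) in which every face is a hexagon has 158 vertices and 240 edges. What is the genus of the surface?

Every face is a hexagon and each edge borders two faces, so 6F = 2·240, giving F = 80.
χ = V − E + F = 158 − 240 + 80 = -2.
For a closed orientable surface χ = 2 − 2g, so g = (2 − (-2))/2 = 2.

2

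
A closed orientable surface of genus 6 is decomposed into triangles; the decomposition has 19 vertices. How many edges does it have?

χ = 2 − 2·6 = -10, and every face is a triangle so 3F = 2E.
V − E + F = -10 with E = 3F/2 gives 19 − (3/2 − 1)·F = -10, so F = 58 and E = 87.

87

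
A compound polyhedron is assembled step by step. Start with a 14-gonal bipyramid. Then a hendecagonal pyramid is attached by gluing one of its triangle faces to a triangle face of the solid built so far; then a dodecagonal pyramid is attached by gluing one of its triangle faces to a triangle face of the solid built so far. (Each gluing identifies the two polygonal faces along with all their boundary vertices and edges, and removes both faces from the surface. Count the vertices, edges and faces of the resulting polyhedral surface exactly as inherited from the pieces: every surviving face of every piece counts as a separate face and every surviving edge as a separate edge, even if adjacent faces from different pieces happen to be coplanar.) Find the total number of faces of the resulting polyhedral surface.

49

A 14-gonal bipyramid: V=16, E=42, F=28.
Attach a hendecagonal pyramid (V=12, E=22, F=12) along a 3-gon: merge 3 vertices and 3 edges, delete both glued faces → V=25, E=61, F=38.
Attach a dodecagonal pyramid (V=13, E=24, F=13) along a 3-gon: merge 3 vertices and 3 edges, delete both glued faces → V=35, E=82, F=49.
Check: V − E + F = 35 − 82 + 49 = 2.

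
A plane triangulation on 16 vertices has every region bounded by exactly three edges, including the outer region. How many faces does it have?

28

In a plane triangulation 3F = 2E and V − E + F = 2, so F = 2V − 4 = 2·16 − 4 = 28.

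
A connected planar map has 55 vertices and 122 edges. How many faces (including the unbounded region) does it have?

Euler's formula for a connected plane graph: V − E + F = 2, so F = 2 − 55 + 122 = 69.

69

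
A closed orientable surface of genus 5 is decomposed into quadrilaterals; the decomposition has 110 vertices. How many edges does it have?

χ = 2 − 2·5 = -8, and every face is a square so 4F = 2E.
V − E + F = -8 with E = 4F/2 gives 110 − (4/2 − 1)·F = -8, so F = 118 and E = 236.

236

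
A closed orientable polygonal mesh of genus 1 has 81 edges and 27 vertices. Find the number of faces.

54

For a closed orientable surface of genus 1, χ = 2 − 2·1 = 0.
F = 0 − V + E = 0 − 27 + 81 = 54.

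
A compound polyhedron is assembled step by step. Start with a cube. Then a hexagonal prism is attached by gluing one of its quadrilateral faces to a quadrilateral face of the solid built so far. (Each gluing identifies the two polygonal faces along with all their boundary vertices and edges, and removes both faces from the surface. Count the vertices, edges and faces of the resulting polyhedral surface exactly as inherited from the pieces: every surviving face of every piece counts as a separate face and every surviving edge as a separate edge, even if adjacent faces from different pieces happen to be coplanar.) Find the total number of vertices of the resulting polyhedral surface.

A cube: V=8, E=12, F=6.
Attach a hexagonal prism (V=12, E=18, F=8) along a 4-gon: merge 4 vertices and 4 edges, delete both glued faces → V=16, E=26, F=12.
Check: V − E + F = 16 − 26 + 12 = 2.

16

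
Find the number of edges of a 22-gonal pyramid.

44

A pyramid on an n-gon base has one n-gon and n triangles: V = 22 + 1 = 23, E = 2·22 = 44, F = 22 + 1 = 23.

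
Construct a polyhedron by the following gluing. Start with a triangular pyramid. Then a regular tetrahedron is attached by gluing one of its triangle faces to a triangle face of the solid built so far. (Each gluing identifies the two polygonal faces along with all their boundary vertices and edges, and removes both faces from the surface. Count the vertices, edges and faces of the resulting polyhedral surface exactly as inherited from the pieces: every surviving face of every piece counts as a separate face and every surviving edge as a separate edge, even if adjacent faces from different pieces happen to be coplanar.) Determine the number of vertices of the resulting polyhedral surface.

A triangular pyramid: V=4, E=6, F=4.
Attach a regular tetrahedron (V=4, E=6, F=4) along a 3-gon: merge 3 vertices and 3 edges, delete both glued faces → V=5, E=9, F=6.
Check: V − E + F = 5 − 9 + 6 = 2.

5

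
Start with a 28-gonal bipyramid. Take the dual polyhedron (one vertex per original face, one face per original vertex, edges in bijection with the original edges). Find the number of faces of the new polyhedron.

The base solid has V = 30, E = 84, F = 56.
The dual swaps V and F and preserves E: V′ = F = 56, E′ = E = 84, F′ = V = 30.

30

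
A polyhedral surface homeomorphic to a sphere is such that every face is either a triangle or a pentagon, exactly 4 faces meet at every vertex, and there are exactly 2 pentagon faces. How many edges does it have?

Let x be the number of triangles; then F = 2 + x.
Edge–face incidences: 2E = 5·2 + 3·x = 10 + 3x.
Every vertex has degree 4, so 4V = 2E.
Euler: V − E + F = 2 ⇒ (2E)/4 − E + (2 + x) = 2.
Multiply by 8: 2·(2E) − 4·(2E) + 8·(2 + x) = 16, i.e. 16 + 8x − 2·(10 + 3x) = 16.
Collecting terms: 2x − 4 = 16, so 2x = 20, so x = 10.
Then 2E = 10 + 3·10 = 40, so E = 20, V = 2E/4 = 10, F = 2 + 10 = 12.

20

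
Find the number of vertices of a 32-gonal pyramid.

33

A pyramid on an n-gon base has one n-gon and n triangles: V = 32 + 1 = 33, E = 2·32 = 64, F = 32 + 1 = 33.
Check: V − E + F = 33 − 64 + 33 = 2.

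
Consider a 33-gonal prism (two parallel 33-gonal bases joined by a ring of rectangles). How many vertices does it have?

A prism on an n-gon has two n-gon bases and n rectangular sides: V = 2·33 = 66, E = 3·33 = 99, F = 33 + 2 = 35.

66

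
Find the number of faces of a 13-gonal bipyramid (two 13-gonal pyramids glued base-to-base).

A bipyramid over an n-gon has 2n triangular faces and n + 2 vertices: V = 13 + 2 = 15, E = 3·13 = 39, F = 2·13 = 26.

26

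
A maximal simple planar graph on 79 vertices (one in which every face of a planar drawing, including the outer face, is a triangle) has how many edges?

231

In a plane triangulation 3F = 2E and V − E + F = 2, so E = 3V − 6 = 3·79 − 6 = 231.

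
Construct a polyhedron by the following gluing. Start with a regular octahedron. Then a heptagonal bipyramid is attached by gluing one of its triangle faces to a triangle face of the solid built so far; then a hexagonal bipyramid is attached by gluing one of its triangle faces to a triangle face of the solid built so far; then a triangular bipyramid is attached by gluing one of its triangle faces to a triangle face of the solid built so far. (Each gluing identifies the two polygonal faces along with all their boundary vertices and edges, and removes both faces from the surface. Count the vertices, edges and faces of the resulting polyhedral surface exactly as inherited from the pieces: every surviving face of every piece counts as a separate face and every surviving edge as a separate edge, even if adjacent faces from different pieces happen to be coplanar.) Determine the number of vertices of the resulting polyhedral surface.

A regular octahedron: V=6, E=12, F=8.
Attach a heptagonal bipyramid (V=9, E=21, F=14) along a 3-gon: merge 3 vertices and 3 edges, delete both glued faces → V=12, E=30, F=20.
Attach a hexagonal bipyramid (V=8, E=18, F=12) along a 3-gon: merge 3 vertices and 3 edges, delete both glued faces → V=17, E=45, F=30.
Attach a triangular bipyramid (V=5, E=9, F=6) along a 3-gon: merge 3 vertices and 3 edges, delete both glued faces → V=19, E=51, F=34.
Check: V − E + F = 19 − 51 + 34 = 2.

19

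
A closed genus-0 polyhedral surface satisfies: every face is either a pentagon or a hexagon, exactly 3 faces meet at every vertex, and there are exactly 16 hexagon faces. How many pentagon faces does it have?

12

Let x be the number of pentagons; then F = 16 + x.
Edge–face incidences: 2E = 6·16 + 5·x = 96 + 5x.
Every vertex has degree 3, so 3V = 2E.
Euler: V − E + F = 2 ⇒ (2E)/3 − E + (16 + x) = 2.
Multiply by 6: 2·(2E) − 3·(2E) + 6·(16 + x) = 12, i.e. 96 + 6x − (96 + 5x) = 12.
Collecting terms: x = 12.
Then 2E = 96 + 5·12 = 156, so E = 78, V = 2E/3 = 52, F = 16 + 12 = 28.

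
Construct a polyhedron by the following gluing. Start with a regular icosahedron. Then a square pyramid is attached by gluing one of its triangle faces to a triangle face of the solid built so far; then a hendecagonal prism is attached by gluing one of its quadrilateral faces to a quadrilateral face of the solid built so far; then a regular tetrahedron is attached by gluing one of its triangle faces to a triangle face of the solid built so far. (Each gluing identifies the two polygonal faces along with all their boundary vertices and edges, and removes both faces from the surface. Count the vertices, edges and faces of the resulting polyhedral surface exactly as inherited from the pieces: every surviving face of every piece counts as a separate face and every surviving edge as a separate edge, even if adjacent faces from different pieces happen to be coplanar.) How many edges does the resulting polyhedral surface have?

67

A regular icosahedron: V=12, E=30, F=20.
Attach a square pyramid (V=5, E=8, F=5) along a 3-gon: merge 3 vertices and 3 edges, delete both glued faces → V=14, E=35, F=23.
Attach a hendecagonal prism (V=22, E=33, F=13) along a 4-gon: merge 4 vertices and 4 edges, delete both glued faces → V=32, E=64, F=34.
Attach a regular tetrahedron (V=4, E=6, F=4) along a 3-gon: merge 3 vertices and 3 edges, delete both glued faces → V=33, E=67, F=36.
Check: V − E + F = 33 − 67 + 36 = 2.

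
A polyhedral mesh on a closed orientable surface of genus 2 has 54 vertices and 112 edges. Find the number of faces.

56

For a closed orientable surface of genus 2, χ = 2 − 2·2 = -2.
F = -2 − V + E = -2 − 54 + 112 = 56.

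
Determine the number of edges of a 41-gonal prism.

A prism on an n-gon has two n-gon bases and n rectangular sides: V = 2·41 = 82, E = 3·41 = 123, F = 41 + 2 = 43.
Check: V − E + F = 82 − 123 + 43 = 2.

123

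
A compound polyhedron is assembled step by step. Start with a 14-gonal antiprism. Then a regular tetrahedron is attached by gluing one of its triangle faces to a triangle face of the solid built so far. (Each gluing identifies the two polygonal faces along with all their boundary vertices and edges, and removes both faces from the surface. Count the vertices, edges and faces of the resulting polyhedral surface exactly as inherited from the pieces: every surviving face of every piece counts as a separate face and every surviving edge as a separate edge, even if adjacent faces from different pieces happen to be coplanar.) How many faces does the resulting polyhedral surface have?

A 14-gonal antiprism: V=28, E=56, F=30.
Attach a regular tetrahedron (V=4, E=6, F=4) along a 3-gon: merge 3 vertices and 3 edges, delete both glued faces → V=29, E=59, F=32.
Check: V − E + F = 29 − 59 + 32 = 2.

32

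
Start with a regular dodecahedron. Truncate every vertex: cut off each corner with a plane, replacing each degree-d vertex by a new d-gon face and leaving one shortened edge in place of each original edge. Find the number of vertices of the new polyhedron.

60

The base solid has V = 20, E = 30, F = 12.
Truncation replaces each original edge-end by a new vertex, so V′ = 2E = 60.
Each original edge survives, and each old vertex of degree d contributes d new edges; summing degrees gives Σd = 2E, so E′ = E + 2E = 3E = 90.
Each original face survives and each original vertex becomes one new face: F′ = F + V = 32.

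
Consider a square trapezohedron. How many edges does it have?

16

The n-trapezohedron (dual of the n-antiprism) has V = 2·4 + 2 = 10, E = 4·4 = 16, F = 2·4 = 8.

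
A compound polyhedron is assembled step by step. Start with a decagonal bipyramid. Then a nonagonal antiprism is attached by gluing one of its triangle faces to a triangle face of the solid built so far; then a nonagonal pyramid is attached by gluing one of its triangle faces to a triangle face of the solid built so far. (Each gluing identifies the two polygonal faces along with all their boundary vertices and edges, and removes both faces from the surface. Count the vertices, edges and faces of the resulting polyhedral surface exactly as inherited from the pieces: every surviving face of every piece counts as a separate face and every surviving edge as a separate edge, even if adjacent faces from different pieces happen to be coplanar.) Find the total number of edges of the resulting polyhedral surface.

A decagonal bipyramid: V=12, E=30, F=20.
Attach a nonagonal antiprism (V=18, E=36, F=20) along a 3-gon: merge 3 vertices and 3 edges, delete both glued faces → V=27, E=63, F=38.
Attach a nonagonal pyramid (V=10, E=18, F=10) along a 3-gon: merge 3 vertices and 3 edges, delete both glued faces → V=34, E=78, F=46.
Check: V − E + F = 34 − 78 + 46 = 2.

78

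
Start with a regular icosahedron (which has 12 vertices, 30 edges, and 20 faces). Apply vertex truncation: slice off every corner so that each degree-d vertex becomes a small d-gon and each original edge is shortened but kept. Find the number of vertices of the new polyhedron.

60

Truncation replaces each original edge-end by a new vertex, so V′ = 2E = 60.
Each original edge survives, and each old vertex of degree d contributes d new edges; summing degrees gives Σd = 2E, so E′ = E + 2E = 3E = 90.
Each original face survives and each original vertex becomes one new face: F′ = F + V = 32.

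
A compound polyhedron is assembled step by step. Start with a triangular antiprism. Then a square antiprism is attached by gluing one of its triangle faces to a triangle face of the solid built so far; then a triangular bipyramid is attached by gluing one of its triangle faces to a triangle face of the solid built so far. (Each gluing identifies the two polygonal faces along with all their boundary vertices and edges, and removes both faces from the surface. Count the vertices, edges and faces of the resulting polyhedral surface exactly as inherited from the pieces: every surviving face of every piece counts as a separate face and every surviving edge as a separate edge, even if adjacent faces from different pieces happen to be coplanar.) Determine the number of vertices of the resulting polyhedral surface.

13

A triangular antiprism: V=6, E=12, F=8.
Attach a square antiprism (V=8, E=16, F=10) along a 3-gon: merge 3 vertices and 3 edges, delete both glued faces → V=11, E=25, F=16.
Attach a triangular bipyramid (V=5, E=9, F=6) along a 3-gon: merge 3 vertices and 3 edges, delete both glued faces → V=13, E=31, F=20.
Check: V − E + F = 13 − 31 + 20 = 2.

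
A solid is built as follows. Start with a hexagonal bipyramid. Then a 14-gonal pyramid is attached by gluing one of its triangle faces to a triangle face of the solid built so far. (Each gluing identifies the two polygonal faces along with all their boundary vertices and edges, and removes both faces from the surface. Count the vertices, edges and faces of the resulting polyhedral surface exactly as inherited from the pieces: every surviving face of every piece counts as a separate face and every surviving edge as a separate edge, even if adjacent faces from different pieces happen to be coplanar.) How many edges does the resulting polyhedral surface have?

43

A hexagonal bipyramid: V=8, E=18, F=12.
Attach a 14-gonal pyramid (V=15, E=28, F=15) along a 3-gon: merge 3 vertices and 3 edges, delete both glued faces → V=20, E=43, F=25.
Check: V − E + F = 20 − 43 + 25 = 2.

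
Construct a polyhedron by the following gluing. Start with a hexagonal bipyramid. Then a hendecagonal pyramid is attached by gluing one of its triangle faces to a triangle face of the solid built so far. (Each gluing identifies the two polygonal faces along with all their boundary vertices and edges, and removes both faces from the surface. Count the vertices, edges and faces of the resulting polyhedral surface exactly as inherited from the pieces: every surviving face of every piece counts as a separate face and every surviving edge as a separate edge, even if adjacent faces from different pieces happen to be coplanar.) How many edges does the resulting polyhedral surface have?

37

A hexagonal bipyramid: V=8, E=18, F=12.
Attach a hendecagonal pyramid (V=12, E=22, F=12) along a 3-gon: merge 3 vertices and 3 edges, delete both glued faces → V=17, E=37, F=22.
Check: V − E + F = 17 − 37 + 22 = 2.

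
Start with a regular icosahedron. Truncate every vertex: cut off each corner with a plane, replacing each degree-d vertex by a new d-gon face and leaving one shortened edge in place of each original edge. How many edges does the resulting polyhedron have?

The base solid has V = 12, E = 30, F = 20.
Truncation replaces each original edge-end by a new vertex, so V′ = 2E = 60.
Each original edge survives, and each old vertex of degree d contributes d new edges; summing degrees gives Σd = 2E, so E′ = E + 2E = 3E = 90.
Each original face survives and each original vertex becomes one new face: F′ = F + V = 32.

90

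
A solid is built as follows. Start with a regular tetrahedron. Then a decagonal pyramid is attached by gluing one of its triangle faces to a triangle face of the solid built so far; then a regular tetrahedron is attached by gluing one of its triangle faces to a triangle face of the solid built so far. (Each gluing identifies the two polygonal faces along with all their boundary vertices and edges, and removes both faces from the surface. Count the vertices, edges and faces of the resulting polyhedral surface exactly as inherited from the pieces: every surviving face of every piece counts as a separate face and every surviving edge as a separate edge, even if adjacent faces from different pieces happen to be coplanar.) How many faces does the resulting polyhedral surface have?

A regular tetrahedron: V=4, E=6, F=4.
Attach a decagonal pyramid (V=11, E=20, F=11) along a 3-gon: merge 3 vertices and 3 edges, delete both glued faces → V=12, E=23, F=13.
Attach a regular tetrahedron (V=4, E=6, F=4) along a 3-gon: merge 3 vertices and 3 edges, delete both glued faces → V=13, E=26, F=15.
Check: V − E + F = 13 − 26 + 15 = 2.

15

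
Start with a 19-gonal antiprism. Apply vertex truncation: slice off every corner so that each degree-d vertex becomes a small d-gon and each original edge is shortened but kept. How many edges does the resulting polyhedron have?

The base solid has V = 38, E = 76, F = 40.
Truncation replaces each original edge-end by a new vertex, so V′ = 2E = 152.
Each original edge survives, and each old vertex of degree d contributes d new edges; summing degrees gives Σd = 2E, so E′ = E + 2E = 3E = 228.
Each original face survives and each original vertex becomes one new face: F′ = F + V = 78.

228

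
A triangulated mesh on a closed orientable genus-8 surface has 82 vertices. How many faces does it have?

χ = 2 − 2·8 = -14, and every face is a triangle so 3F = 2E.
V − E + F = -14 with E = 3F/2 gives 82 − (3/2 − 1)·F = -14, so F = 192 and E = 288.

192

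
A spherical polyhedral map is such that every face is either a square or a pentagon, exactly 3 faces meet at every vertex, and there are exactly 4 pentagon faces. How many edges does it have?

Let x be the number of squares; then F = 4 + x.
Edge–face incidences: 2E = 5·4 + 4·x = 20 + 4x.
Every vertex has degree 3, so 3V = 2E.
Euler: V − E + F = 2 ⇒ (2E)/3 − E + (4 + x) = 2.
Multiply by 6: 2·(2E) − 3·(2E) + 6·(4 + x) = 12, i.e. 24 + 6x − (20 + 4x) = 12.
Collecting terms: 2x + 4 = 12, so 2x = 8, so x = 4.
Then 2E = 20 + 4·4 = 36, so E = 18, V = 2E/3 = 12, F = 4 + 4 = 8.

18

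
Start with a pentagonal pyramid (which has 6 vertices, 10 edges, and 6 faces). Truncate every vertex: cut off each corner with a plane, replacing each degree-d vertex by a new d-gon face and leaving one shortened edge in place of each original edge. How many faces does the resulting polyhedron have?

Truncation replaces each original edge-end by a new vertex, so V′ = 2E = 20.
Each original edge survives, and each old vertex of degree d contributes d new edges; summing degrees gives Σd = 2E, so E′ = E + 2E = 3E = 30.
Each original face survives and each original vertex becomes one new face: F′ = F + V = 12.

12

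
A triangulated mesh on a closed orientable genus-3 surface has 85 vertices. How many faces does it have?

178

χ = 2 − 2·3 = -4, and every face is a triangle so 3F = 2E.
V − E + F = -4 with E = 3F/2 gives 85 − (3/2 − 1)·F = -4, so F = 178 and E = 267.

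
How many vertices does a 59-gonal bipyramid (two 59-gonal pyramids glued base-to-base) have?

A bipyramid over an n-gon has 2n triangular faces and n + 2 vertices: V = 59 + 2 = 61, E = 3·59 = 177, F = 2·59 = 118.

61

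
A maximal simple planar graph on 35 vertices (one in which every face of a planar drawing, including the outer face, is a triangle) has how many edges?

In a plane triangulation 3F = 2E and V − E + F = 2, so E = 3V − 6 = 3·35 − 6 = 99.

99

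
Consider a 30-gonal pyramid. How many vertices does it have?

31

A pyramid on an n-gon base has one n-gon and n triangles: V = 30 + 1 = 31, E = 2·30 = 60, F = 30 + 1 = 31.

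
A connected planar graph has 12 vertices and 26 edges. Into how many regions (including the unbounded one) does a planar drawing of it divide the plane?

16

Euler's formula for a connected plane graph: V − E + F = 2, so F = 2 − 12 + 26 = 16.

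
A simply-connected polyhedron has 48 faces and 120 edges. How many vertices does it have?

Here V − E + F = 2.
V = 2 + E − F = 2 + 120 − 48 = 74.

74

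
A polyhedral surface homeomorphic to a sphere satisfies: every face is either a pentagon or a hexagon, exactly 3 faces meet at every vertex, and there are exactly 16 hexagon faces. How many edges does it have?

Let x be the number of pentagons; then F = 16 + x.
Edge–face incidences: 2E = 6·16 + 5·x = 96 + 5x.
Every vertex has degree 3, so 3V = 2E.
Euler: V − E + F = 2 ⇒ (2E)/3 − E + (16 + x) = 2.
Multiply by 6: 2·(2E) − 3·(2E) + 6·(16 + x) = 12, i.e. 96 + 6x − (96 + 5x) = 12.
Collecting terms: x = 12.
Then 2E = 96 + 5·12 = 156, so E = 78, V = 2E/3 = 52, F = 16 + 12 = 28.

78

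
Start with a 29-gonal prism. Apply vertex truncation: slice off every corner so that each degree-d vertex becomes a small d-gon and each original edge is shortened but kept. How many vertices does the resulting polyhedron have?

The base solid has V = 58, E = 87, F = 31.
Truncation replaces each original edge-end by a new vertex, so V′ = 2E = 174.
Each original edge survives, and each old vertex of degree d contributes d new edges; summing degrees gives Σd = 2E, so E′ = E + 2E = 3E = 261.
Each original face survives and each original vertex becomes one new face: F′ = F + V = 89.

174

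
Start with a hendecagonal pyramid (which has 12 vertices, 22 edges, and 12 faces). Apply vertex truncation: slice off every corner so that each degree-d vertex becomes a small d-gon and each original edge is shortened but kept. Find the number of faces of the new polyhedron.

Truncation replaces each original edge-end by a new vertex, so V′ = 2E = 44.
Each original edge survives, and each old vertex of degree d contributes d new edges; summing degrees gives Σd = 2E, so E′ = E + 2E = 3E = 66.
Each original face survives and each original vertex becomes one new face: F′ = F + V = 24.

24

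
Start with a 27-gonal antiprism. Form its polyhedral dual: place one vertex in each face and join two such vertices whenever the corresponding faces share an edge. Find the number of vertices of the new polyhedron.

The base solid has V = 54, E = 108, F = 56.
The dual swaps V and F and preserves E: V′ = F = 56, E′ = E = 108, F′ = V = 54.

56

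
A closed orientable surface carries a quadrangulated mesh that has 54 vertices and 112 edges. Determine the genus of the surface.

Every face is a square and each edge borders two faces, so 4F = 2·112, giving F = 56.
χ = V − E + F = 54 − 112 + 56 = -2.
For a closed orientable surface χ = 2 − 2g, so g = (2 − (-2))/2 = 2.

2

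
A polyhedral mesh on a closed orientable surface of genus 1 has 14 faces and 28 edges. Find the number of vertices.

For a closed orientable surface of genus 1, χ = 2 − 2·1 = 0.
V = 0 + E − F = 0 + 28 − 14 = 14.

14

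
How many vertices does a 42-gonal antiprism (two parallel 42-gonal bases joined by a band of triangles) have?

84

An antiprism on an n-gon has two n-gon caps and 2n triangles: V = 2·42 = 84, E = 4·42 = 168, F = 2·42 + 2 = 86.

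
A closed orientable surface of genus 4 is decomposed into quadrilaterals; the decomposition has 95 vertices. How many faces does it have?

101

χ = 2 − 2·4 = -6, and every face is a square so 4F = 2E.
V − E + F = -6 with E = 4F/2 gives 95 − (4/2 − 1)·F = -6, so F = 101 and E = 202.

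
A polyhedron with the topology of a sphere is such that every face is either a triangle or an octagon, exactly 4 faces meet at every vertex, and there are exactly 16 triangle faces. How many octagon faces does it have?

Let x be the number of octagons; then F = 16 + x.
Edge–face incidences: 2E = 3·16 + 8·x = 48 + 8x.
Every vertex has degree 4, so 4V = 2E.
Euler: V − E + F = 2 ⇒ (2E)/4 − E + (16 + x) = 2.
Multiply by 8: 2·(2E) − 4·(2E) + 8·(16 + x) = 16, i.e. 128 + 8x − 2·(48 + 8x) = 16.
Collecting terms: −8x + 32 = 16, so −8x = −16, so x = 2.
Then 2E = 48 + 8·2 = 64, so E = 32, V = 2E/4 = 16, F = 16 + 2 = 18.

2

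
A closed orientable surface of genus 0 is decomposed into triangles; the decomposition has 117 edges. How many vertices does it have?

χ = 2 − 2·0 = 2, and every face is a triangle so 3F = 2E.
F = 2E/3 = 78. Then V = 2 + E − F = 2 + 117 − 78 = 41.

41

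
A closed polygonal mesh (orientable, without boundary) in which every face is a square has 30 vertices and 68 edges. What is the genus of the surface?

3

Every face is a square and each edge borders two faces, so 4F = 2·68, giving F = 34.
χ = V − E + F = 30 − 68 + 34 = -4.
For a closed orientable surface χ = 2 − 2g, so g = (2 − (-4))/2 = 3.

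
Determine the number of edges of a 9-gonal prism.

27

A prism on an n-gon has two n-gon bases and n rectangular sides: V = 2·9 = 18, E = 3·9 = 27, F = 9 + 2 = 11.
Check: V − E + F = 18 − 27 + 11 = 2.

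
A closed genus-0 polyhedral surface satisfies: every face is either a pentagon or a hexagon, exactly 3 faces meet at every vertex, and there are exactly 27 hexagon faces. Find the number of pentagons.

Let x be the number of pentagons; then F = 27 + x.
Edge–face incidences: 2E = 6·27 + 5·x = 162 + 5x.
Every vertex has degree 3, so 3V = 2E.
Euler: V − E + F = 2 ⇒ (2E)/3 − E + (27 + x) = 2.
Multiply by 6: 2·(2E) − 3·(2E) + 6·(27 + x) = 12, i.e. 162 + 6x − (162 + 5x) = 12.
Collecting terms: x = 12.
Then 2E = 162 + 5·12 = 222, so E = 111, V = 2E/3 = 74, F = 27 + 12 = 39.

12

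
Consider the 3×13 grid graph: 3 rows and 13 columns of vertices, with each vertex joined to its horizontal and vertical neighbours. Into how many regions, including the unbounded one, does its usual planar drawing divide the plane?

The grid has V = 3·13 = 39 vertices and E = 3·12 + 13·2 = 62 edges.
F = 2 − V + E = 2 − 39 + 62 = 25.

25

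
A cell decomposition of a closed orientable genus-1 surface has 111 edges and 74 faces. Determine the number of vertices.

37

For a closed orientable surface of genus 1, χ = 2 − 2·1 = 0.
V = 0 + E − F = 0 + 111 − 74 = 37.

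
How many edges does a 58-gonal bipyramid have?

A bipyramid over an n-gon has 2n triangular faces and n + 2 vertices: V = 58 + 2 = 60, E = 3·58 = 174, F = 2·58 = 116.

174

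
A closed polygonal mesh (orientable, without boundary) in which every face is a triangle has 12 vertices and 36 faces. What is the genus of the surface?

4

Every face is a triangle, so 2E = 3·36 = 108, giving E = 54.
χ = V − E + F = 12 − 54 + 36 = -6.
For a closed orientable surface χ = 2 − 2g, so g = (2 − (-6))/2 = 4.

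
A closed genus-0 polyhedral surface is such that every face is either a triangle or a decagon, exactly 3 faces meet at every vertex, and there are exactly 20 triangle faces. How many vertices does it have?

60

Let x be the number of decagons; then F = 20 + x.
Edge–face incidences: 2E = 3·20 + 10·x = 60 + 10x.
Every vertex has degree 3, so 3V = 2E.
Euler: V − E + F = 2 ⇒ (2E)/3 − E + (20 + x) = 2.
Multiply by 6: 2·(2E) − 3·(2E) + 6·(20 + x) = 12, i.e. 120 + 6x − (60 + 10x) = 12.
Collecting terms: −4x + 60 = 12, so −4x = −48, so x = 12.
Then 2E = 60 + 10·12 = 180, so E = 90, V = 2E/3 = 60, F = 20 + 12 = 32.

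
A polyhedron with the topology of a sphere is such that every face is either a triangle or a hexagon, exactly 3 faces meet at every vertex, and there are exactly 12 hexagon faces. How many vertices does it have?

Let x be the number of triangles; then F = 12 + x.
Edge–face incidences: 2E = 6·12 + 3·x = 72 + 3x.
Every vertex has degree 3, so 3V = 2E.
Euler: V − E + F = 2 ⇒ (2E)/3 − E + (12 + x) = 2.
Multiply by 6: 2·(2E) − 3·(2E) + 6·(12 + x) = 12, i.e. 72 + 6x − (72 + 3x) = 12.
Collecting terms: 3x = 12, so x = 4.
Then 2E = 72 + 3·4 = 84, so E = 42, V = 2E/3 = 28, F = 12 + 4 = 16.

28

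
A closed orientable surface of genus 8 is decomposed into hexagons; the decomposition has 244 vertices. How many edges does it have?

χ = 2 − 2·8 = -14, and every face is a hexagon so 6F = 2E.
V − E + F = -14 with E = 6F/2 gives 244 − (6/2 − 1)·F = -14, so F = 129 and E = 387.

387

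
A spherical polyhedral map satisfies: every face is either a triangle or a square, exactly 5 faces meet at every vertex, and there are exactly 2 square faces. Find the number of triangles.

Let x be the number of triangles; then F = 2 + x.
Edge–face incidences: 2E = 4·2 + 3·x = 8 + 3x.
Every vertex has degree 5, so 5V = 2E.
Euler: V − E + F = 2 ⇒ (2E)/5 − E + (2 + x) = 2.
Multiply by 10: 2·(2E) − 5·(2E) + 10·(2 + x) = 20, i.e. 20 + 10x − 3·(8 + 3x) = 20.
Collecting terms: x − 4 = 20, so x = 24.
Then 2E = 8 + 3·24 = 80, so E = 40, V = 2E/5 = 16, F = 2 + 24 = 26.

24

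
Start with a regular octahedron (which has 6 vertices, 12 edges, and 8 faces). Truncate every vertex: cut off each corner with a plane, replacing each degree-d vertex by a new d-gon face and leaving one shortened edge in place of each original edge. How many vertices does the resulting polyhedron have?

24

Truncation replaces each original edge-end by a new vertex, so V′ = 2E = 24.
Each original edge survives, and each old vertex of degree d contributes d new edges; summing degrees gives Σd = 2E, so E′ = E + 2E = 3E = 36.
Each original face survives and each original vertex becomes one new face: F′ = F + V = 14.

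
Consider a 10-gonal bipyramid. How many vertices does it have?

12

A bipyramid over an n-gon has 2n triangular faces and n + 2 vertices: V = 10 + 2 = 12, E = 3·10 = 30, F = 2·10 = 20.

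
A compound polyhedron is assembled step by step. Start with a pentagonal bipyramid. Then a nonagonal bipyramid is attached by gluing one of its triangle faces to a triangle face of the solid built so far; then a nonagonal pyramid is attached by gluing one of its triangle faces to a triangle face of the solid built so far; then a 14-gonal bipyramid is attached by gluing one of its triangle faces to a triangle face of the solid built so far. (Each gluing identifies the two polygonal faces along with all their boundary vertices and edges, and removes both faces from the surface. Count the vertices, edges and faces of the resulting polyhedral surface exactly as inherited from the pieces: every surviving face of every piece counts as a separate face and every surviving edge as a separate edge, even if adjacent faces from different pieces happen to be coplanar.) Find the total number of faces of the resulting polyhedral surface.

60

A pentagonal bipyramid: V=7, E=15, F=10.
Attach a nonagonal bipyramid (V=11, E=27, F=18) along a 3-gon: merge 3 vertices and 3 edges, delete both glued faces → V=15, E=39, F=26.
Attach a nonagonal pyramid (V=10, E=18, F=10) along a 3-gon: merge 3 vertices and 3 edges, delete both glued faces → V=22, E=54, F=34.
Attach a 14-gonal bipyramid (V=16, E=42, F=28) along a 3-gon: merge 3 vertices and 3 edges, delete both glued faces → V=35, E=93, F=60.
Check: V − E + F = 35 − 93 + 60 = 2.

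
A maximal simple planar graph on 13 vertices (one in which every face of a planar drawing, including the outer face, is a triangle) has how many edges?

In a plane triangulation 3F = 2E and V − E + F = 2, so E = 3V − 6 = 3·13 − 6 = 33.

33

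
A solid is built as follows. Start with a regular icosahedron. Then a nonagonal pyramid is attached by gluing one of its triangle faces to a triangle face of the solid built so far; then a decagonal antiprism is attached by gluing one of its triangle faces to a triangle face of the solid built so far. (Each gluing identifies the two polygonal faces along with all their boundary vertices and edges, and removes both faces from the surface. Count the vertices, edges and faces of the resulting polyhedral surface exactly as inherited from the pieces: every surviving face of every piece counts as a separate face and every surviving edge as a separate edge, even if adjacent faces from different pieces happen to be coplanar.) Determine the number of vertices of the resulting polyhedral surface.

36

A regular icosahedron: V=12, E=30, F=20.
Attach a nonagonal pyramid (V=10, E=18, F=10) along a 3-gon: merge 3 vertices and 3 edges, delete both glued faces → V=19, E=45, F=28.
Attach a decagonal antiprism (V=20, E=40, F=22) along a 3-gon: merge 3 vertices and 3 edges, delete both glued faces → V=36, E=82, F=48.
Check: V − E + F = 36 − 82 + 48 = 2.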